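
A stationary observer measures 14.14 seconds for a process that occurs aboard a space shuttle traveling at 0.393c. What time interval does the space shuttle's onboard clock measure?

Dilated time Δt = 14.14 seconds
γ = 1/√(1 - 0.393²) = 1.088
Δt₀ = Δt/γ = 14.14/1.088 = 13.00 seconds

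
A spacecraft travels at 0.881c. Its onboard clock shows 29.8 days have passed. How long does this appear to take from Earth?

Proper time Δt₀ = 29.8 days
γ = 1/√(1 - 0.881²) = 2.1136
Δt = γΔt₀ = 2.1136 × 29.8 = 62.99 days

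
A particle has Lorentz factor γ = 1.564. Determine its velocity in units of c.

From γ = 1/√(1 - v²/c²):
1/γ² = 1/1.564² = 0.4088
v²/c² = 1 - 0.4088 = 0.5912
v/c = √(0.5912) = 0.7689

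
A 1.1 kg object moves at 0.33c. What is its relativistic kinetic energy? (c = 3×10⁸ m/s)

γ = 1/√(1 - 0.33²) = 1.05934
γ - 1 = 0.05934
KE = (γ-1)mc² = 0.05934 × 1.1 × (3×10⁸)² = 5.875×10¹⁵ J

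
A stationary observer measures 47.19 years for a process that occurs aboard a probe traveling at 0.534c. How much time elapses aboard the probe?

Dilated time Δt = 47.19 years
γ = 1/√(1 - 0.534²) = 1.1828
Δt₀ = Δt/γ = 47.19/1.1828 = 39.90 years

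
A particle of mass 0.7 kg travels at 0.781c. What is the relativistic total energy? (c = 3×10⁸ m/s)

γ = 1/√(1 - 0.781²) = 1.601
mc² = 0.7 × (3×10⁸)² = 6.300×10¹⁶ J
E = γmc² = 1.601 × 6.300×10¹⁶ = 1.009×10¹⁷ J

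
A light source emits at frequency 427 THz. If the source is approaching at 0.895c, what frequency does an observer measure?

β = v/c = 0.895
(1+β)/(1-β) = 1.895/0.105 = 18.048
Doppler factor = √(18.048) = 4.248
f_obs = 427 × 4.248 = 1814 THz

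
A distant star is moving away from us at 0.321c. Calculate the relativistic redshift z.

β = 0.321
(1+β)/(1-β) = 1.321/0.679 = 1.9455
√(1.9455) = 1.3948
z = 1.3948 - 1 = 0.3948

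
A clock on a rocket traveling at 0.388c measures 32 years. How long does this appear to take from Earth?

Proper time Δt₀ = 32 years
γ = 1/√(1 - 0.388²) = 1.085
Δt = γΔt₀ = 1.085 × 32 = 34.72 years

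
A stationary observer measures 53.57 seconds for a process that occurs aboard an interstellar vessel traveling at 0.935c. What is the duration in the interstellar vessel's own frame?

Dilated time Δt = 53.57 seconds
γ = 1/√(1 - 0.935²) = 2.820
Δt₀ = Δt/γ = 53.57/2.820 = 19.00 seconds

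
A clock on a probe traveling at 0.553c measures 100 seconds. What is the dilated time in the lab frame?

Proper time Δt₀ = 100 seconds
γ = 1/√(1 - 0.553²) = 1.200
Δt = γΔt₀ = 1.200 × 100 = 120.0 seconds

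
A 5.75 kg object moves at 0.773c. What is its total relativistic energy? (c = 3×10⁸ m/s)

γ = 1/√(1 - 0.773²) = 1.5763
mc² = 5.75 × (3×10⁸)² = 5.175×10¹⁷ J
E = γmc² = 1.5763 × 5.175×10¹⁷ = 8.157×10¹⁷ J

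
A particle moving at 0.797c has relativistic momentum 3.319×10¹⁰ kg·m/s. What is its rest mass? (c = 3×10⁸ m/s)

γ = 1/√(1 - 0.797²) = 1.6557
v = 0.797 × 3×10⁸ = 2.391×10⁸ m/s
m = p/(γv) = 3.319×10¹⁰/(1.6557 × 2.391×10⁸) = 83.84 kg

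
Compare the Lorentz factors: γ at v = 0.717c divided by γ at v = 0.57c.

γ₁ = 1/√(1 - 0.717²) = 1.435
γ₂ = 1/√(1 - 0.57²) = 1.217
γ₁/γ₂ = 1.435/1.217 = 1.179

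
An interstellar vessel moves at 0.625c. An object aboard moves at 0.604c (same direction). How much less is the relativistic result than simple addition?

Classical: u' + v = 0.604 + 0.625 = 1.229c
Relativistic: u = (0.604 + 0.625)/(1 + 0.3775) = 1.229/1.3775 = 0.8922c
Difference: 1.229 - 0.8922 = 0.3368c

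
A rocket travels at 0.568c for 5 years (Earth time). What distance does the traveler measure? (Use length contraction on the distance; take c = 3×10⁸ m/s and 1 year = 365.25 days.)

Earth distance: d = v × t = 0.568c × 5 yr = 2.689×10¹⁶ m
γ = 1.215
d' = d/γ = 2.689×10¹⁶/1.215 = 2.213×10¹⁶ m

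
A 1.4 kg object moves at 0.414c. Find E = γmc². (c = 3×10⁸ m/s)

γ = 1/√(1 - 0.414²) = 1.0986
mc² = 1.4 × (3×10⁸)² = 1.260×10¹⁷ J
E = γmc² = 1.0986 × 1.260×10¹⁷ = 1.384×10¹⁷ J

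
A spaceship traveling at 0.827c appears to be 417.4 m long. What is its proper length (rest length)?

Contracted length L = 417.4 m
γ = 1/√(1 - 0.827²) = 1.7787
L₀ = γL = 1.7787 × 417.4 = 742.4 m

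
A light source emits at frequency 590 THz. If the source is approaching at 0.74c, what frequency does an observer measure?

β = v/c = 0.74
(1+β)/(1-β) = 1.74/0.26 = 6.692
Doppler factor = √(6.692) = 2.587
f_obs = 590 × 2.587 = 1526 THz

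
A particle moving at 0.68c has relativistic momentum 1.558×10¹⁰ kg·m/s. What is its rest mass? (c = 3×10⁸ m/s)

γ = 1/√(1 - 0.68²) = 1.3639
v = 0.68 × 3×10⁸ = 2.040×10⁸ m/s
m = p/(γv) = 1.558×10¹⁰/(1.3639 × 2.040×10⁸) = 56.00 kg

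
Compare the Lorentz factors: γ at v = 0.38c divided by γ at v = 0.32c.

γ₁ = 1/√(1 - 0.38²) = 1.081
γ₂ = 1/√(1 - 0.32²) = 1.056
γ₁/γ₂ = 1.081/1.056 = 1.024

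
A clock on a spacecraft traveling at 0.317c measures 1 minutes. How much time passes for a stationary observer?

Proper time Δt₀ = 1 minutes
γ = 1/√(1 - 0.317²) = 1.054
Δt = γΔt₀ = 1.054 × 1 = 1.054 minutes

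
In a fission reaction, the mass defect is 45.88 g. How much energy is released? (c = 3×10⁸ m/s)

Convert mass defect: Δm = 45.88 g = 0.04588 kg
E = Δm·c² = 0.04588 × (3×10⁸)²
= 0.04588 × 9×10¹⁶ = 4.129×10¹⁵ J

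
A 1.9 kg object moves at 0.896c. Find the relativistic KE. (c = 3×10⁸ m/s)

γ = 1/√(1 - 0.896²) = 2.252
γ - 1 = 1.252
KE = (γ-1)mc² = 1.252 × 1.9 × (3×10⁸)² = 2.141×10¹⁷ J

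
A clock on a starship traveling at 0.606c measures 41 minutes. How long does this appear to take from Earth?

Proper time Δt₀ = 41 minutes
γ = 1/√(1 - 0.606²) = 1.257
Δt = γΔt₀ = 1.257 × 41 = 51.54 minutes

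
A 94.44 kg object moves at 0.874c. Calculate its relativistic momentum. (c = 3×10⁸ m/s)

γ = 1/√(1 - 0.874²) = 2.058
v = 0.874 × 3×10⁸ = 2.622×10⁸ m/s
p = γmv = 2.058 × 94.44 × 2.622×10⁸ = 5.096×10¹⁰ kg·m/s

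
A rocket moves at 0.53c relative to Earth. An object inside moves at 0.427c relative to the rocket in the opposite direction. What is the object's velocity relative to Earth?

Object's velocity in rocket frame is u' = -0.427c
u = (u' + v)/(1 + u'v/c²) = (v - 0.427)/(1 - 0.427·v/c²)
Numerator: 0.53 - 0.427 = 0.103
Denominator: 1 - 0.22631 = 0.77369
u = 0.103/0.77369 = 0.1331c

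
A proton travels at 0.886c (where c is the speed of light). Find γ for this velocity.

v/c = 0.886, so (v/c)² = 0.784996
1 - (v/c)² = 0.215004
γ = 1/√(0.215004) = 2.157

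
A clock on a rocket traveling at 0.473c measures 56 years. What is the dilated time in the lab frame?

Proper time Δt₀ = 56 years
γ = 1/√(1 - 0.473²) = 1.135
Δt = γΔt₀ = 1.135 × 56 = 63.56 years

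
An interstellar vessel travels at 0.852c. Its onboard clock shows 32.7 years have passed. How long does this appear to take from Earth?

Proper time Δt₀ = 32.7 years
γ = 1/√(1 - 0.852²) = 1.910
Δt = γΔt₀ = 1.910 × 32.7 = 62.46 years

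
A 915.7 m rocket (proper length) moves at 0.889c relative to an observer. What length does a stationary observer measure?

Proper length L₀ = 915.7 m
γ = 1/√(1 - 0.889²) = 2.184
L = L₀/γ = 915.7/2.184 = 419.3 m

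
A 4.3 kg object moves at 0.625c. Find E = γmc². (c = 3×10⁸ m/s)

γ = 1/√(1 - 0.625²) = 1.28103
mc² = 4.3 × (3×10⁸)² = 3.870×10¹⁷ J
E = γmc² = 1.28103 × 3.870×10¹⁷ = 4.958×10¹⁷ J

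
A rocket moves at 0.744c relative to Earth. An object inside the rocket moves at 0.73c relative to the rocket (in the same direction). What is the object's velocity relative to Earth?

u = (u' + v)/(1 + u'v/c²)
Numerator: 0.73 + 0.744 = 1.474
Denominator: 1 + 0.54312 = 1.54312
u = 1.474/1.54312 = 0.9552c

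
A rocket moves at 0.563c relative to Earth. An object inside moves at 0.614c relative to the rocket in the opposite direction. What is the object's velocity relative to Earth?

Object's velocity in rocket frame is u' = -0.614c
u = (u' + v)/(1 + u'v/c²) = (v - 0.614)/(1 - 0.614·v/c²)
Numerator: 0.563 - 0.614 = -0.051
Denominator: 1 - 0.345682 = 0.654318
u = -0.051/0.654318 = -0.07794c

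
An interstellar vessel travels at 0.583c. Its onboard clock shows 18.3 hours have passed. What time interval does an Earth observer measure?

Proper time Δt₀ = 18.3 hours
γ = 1/√(1 - 0.583²) = 1.2308
Δt = γΔt₀ = 1.2308 × 18.3 = 22.52 hours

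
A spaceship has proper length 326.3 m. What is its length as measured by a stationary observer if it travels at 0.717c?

Proper length L₀ = 326.3 m
γ = 1/√(1 - 0.717²) = 1.4346
L = L₀/γ = 326.3/1.4346 = 227.5 m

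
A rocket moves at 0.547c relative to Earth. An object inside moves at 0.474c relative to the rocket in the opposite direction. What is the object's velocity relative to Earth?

Object's velocity in rocket frame is u' = -0.474c
u = (u' + v)/(1 + u'v/c²) = (v - 0.474)/(1 - 0.474·v/c²)
Numerator: 0.547 - 0.474 = 0.073
Denominator: 1 - 0.259278 = 0.740722
u = 0.073/0.740722 = 0.09855c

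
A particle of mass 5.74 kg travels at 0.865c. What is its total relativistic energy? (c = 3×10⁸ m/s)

γ = 1/√(1 - 0.865²) = 1.993
mc² = 5.74 × (3×10⁸)² = 5.166×10¹⁷ J
E = γmc² = 1.993 × 5.166×10¹⁷ = 1.030×10¹⁸ J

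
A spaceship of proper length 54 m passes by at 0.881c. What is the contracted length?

Proper length L₀ = 54 m
γ = 1/√(1 - 0.881²) = 2.1136
L = L₀/γ = 54/2.1136 = 25.55 m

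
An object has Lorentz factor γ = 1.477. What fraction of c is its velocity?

From γ = 1/√(1 - v²/c²):
1/γ² = 1/1.477² = 0.4584
v²/c² = 1 - 0.4584 = 0.5416
v/c = √(0.5416) = 0.7359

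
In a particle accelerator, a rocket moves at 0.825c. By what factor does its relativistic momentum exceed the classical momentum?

p_rel = γmv, p_class = mv
Ratio = γ = 1/√(1 - 0.825²)
= 1/√(0.319375) = 1.769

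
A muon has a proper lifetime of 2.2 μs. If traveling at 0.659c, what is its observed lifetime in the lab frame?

Proper lifetime τ₀ = 2.2 μs
γ = 1/√(1 - 0.659²) = 1.3295
τ = γτ₀ = 1.3295 × 2.2 μs = 2.925 μs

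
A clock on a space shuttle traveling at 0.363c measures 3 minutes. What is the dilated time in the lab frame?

Proper time Δt₀ = 3 minutes
γ = 1/√(1 - 0.363²) = 1.0732
Δt = γΔt₀ = 1.0732 × 3 = 3.220 minutes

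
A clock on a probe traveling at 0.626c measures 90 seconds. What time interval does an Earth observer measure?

Proper time Δt₀ = 90 seconds
γ = 1/√(1 - 0.626²) = 1.282
Δt = γΔt₀ = 1.282 × 90 = 115.4 seconds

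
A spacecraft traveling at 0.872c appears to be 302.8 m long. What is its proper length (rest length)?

Contracted length L = 302.8 m
γ = 1/√(1 - 0.872²) = 2.043
L₀ = γL = 2.043 × 302.8 = 618.6 m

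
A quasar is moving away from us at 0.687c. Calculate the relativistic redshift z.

β = 0.687
(1+β)/(1-β) = 1.687/0.313 = 5.390
√(5.390) = 2.322
z = 2.322 - 1 = 1.322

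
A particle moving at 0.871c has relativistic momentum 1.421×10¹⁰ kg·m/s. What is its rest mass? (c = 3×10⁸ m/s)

γ = 1/√(1 - 0.871²) = 2.035
v = 0.871 × 3×10⁸ = 2.613×10⁸ m/s
m = p/(γv) = 1.421×10¹⁰/(2.035 × 2.613×10⁸) = 26.72 kg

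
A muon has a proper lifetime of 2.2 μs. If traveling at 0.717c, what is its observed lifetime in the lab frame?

Proper lifetime τ₀ = 2.2 μs
γ = 1/√(1 - 0.717²) = 1.4346
τ = γτ₀ = 1.4346 × 2.2 μs = 3.156 μs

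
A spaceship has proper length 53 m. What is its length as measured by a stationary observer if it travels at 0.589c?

Proper length L₀ = 53 m
γ = 1/√(1 - 0.589²) = 1.2374
L = L₀/γ = 53/1.2374 = 42.83 m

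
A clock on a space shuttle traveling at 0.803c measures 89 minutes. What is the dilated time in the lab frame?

Proper time Δt₀ = 89 minutes
γ = 1/√(1 - 0.803²) = 1.678
Δt = γΔt₀ = 1.678 × 89 = 149.3 minutes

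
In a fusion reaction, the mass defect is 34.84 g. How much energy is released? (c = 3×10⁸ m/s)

Convert mass defect: Δm = 34.84 g = 0.03484 kg
E = Δm·c² = 0.03484 × (3×10⁸)²
= 0.03484 × 9×10¹⁶ = 3.136×10¹⁵ J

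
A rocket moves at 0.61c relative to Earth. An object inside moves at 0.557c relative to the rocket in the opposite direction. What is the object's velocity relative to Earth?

Object's velocity in rocket frame is u' = -0.557c
u = (u' + v)/(1 + u'v/c²) = (v - 0.557)/(1 - 0.557·v/c²)
Numerator: 0.61 - 0.557 = 0.053
Denominator: 1 - 0.33977 = 0.66023
u = 0.053/0.66023 = 0.08028c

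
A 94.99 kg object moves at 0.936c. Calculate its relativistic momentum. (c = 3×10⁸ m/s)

γ = 1/√(1 - 0.936²) = 2.841
v = 0.936 × 3×10⁸ = 2.808×10⁸ m/s
p = γmv = 2.841 × 94.99 × 2.808×10⁸ = 7.578×10¹⁰ kg·m/s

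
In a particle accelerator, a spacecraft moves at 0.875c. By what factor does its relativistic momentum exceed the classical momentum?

p_rel = γmv, p_class = mv
Ratio = γ = 1/√(1 - 0.875²)
= 1/√(0.234375) = 2.066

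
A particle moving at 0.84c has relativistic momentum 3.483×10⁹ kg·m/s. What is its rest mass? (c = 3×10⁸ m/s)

γ = 1/√(1 - 0.84²) = 1.843
v = 0.84 × 3×10⁸ = 2.520×10⁸ m/s
m = p/(γv) = 3.483×10⁹/(1.843 × 2.520×10⁸) = 7.499 kg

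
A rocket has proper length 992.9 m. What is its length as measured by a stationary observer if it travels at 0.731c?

Proper length L₀ = 992.9 m
γ = 1/√(1 - 0.731²) = 1.4655
L = L₀/γ = 992.9/1.4655 = 677.5 m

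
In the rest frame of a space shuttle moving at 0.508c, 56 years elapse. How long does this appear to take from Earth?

Proper time Δt₀ = 56 years
γ = 1/√(1 - 0.508²) = 1.16096
Δt = γΔt₀ = 1.16096 × 56 = 65.01 years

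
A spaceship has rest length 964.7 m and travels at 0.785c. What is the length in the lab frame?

Proper length L₀ = 964.7 m
γ = 1/√(1 - 0.785²) = 1.6142
L = L₀/γ = 964.7/1.6142 = 597.6 m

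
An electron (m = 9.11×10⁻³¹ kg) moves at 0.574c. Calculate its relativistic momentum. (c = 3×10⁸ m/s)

γ = 1/√(1 - 0.574²) = 1.2212
v = 0.574 × 3×10⁸ = 1.722×10⁸ m/s
p = γmv = 1.2212 × 9.11×10⁻³¹ × 1.722×10⁸ = 1.916×10⁻²² kg·m/s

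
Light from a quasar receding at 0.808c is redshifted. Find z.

β = 0.808
(1+β)/(1-β) = 1.808/0.192 = 9.417
√(9.417) = 3.069
z = 3.069 - 1 = 2.069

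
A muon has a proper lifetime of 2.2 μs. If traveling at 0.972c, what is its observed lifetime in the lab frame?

Proper lifetime τ₀ = 2.2 μs
γ = 1/√(1 - 0.972²) = 4.25567
τ = γτ₀ = 4.25567 × 2.2 μs = 9.362 μs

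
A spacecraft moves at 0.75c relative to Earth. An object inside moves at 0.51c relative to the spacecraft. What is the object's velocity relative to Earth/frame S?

u = (u' + v)/(1 + u'v/c²)
Numerator: 0.51 + 0.75 = 1.26
Denominator: 1 + 0.3825 = 1.3825
u = 1.26/1.3825 = 0.9114c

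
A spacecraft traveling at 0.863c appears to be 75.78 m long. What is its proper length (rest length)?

Contracted length L = 75.78 m
γ = 1/√(1 - 0.863²) = 1.979
L₀ = γL = 1.979 × 75.78 = 150.0 m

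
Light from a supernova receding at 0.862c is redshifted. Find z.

β = 0.862
(1+β)/(1-β) = 1.862/0.138 = 13.49
√(13.49) = 3.673
z = 3.673 - 1 = 2.673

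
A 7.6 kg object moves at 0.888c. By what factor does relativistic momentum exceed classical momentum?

p_rel = γmv, p_class = mv
Ratio = γ = 1/√(1 - 0.888²) = 2.175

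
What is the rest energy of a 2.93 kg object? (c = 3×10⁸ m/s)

c² = (3×10⁸)² = 9.000×10¹⁶ m²/s²
E₀ = mc² = 2.93 × 9.000×10¹⁶ = 2.637×10¹⁷ J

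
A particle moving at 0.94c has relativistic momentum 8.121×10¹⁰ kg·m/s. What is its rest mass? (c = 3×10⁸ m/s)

γ = 1/√(1 - 0.94²) = 2.931
v = 0.94 × 3×10⁸ = 2.820×10⁸ m/s
m = p/(γv) = 8.121×10¹⁰/(2.931 × 2.820×10⁸) = 98.25 kg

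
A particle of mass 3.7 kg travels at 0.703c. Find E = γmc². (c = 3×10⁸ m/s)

γ = 1/√(1 - 0.703²) = 1.406
mc² = 3.7 × (3×10⁸)² = 3.330×10¹⁷ J
E = γmc² = 1.406 × 3.330×10¹⁷ = 4.682×10¹⁷ J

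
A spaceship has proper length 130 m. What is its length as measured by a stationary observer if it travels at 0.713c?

Proper length L₀ = 130 m
γ = 1/√(1 - 0.713²) = 1.4262
L = L₀/γ = 130/1.4262 = 91.15 m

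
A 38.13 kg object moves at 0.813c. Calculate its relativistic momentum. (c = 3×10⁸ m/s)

γ = 1/√(1 - 0.813²) = 1.717
v = 0.813 × 3×10⁸ = 2.439×10⁸ m/s
p = γmv = 1.717 × 38.13 × 2.439×10⁸ = 1.597×10¹⁰ kg·m/s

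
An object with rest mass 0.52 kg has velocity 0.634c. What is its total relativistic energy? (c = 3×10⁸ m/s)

γ = 1/√(1 - 0.634²) = 1.2931
mc² = 0.52 × (3×10⁸)² = 4.680×10¹⁶ J
E = γmc² = 1.2931 × 4.680×10¹⁶ = 6.052×10¹⁶ J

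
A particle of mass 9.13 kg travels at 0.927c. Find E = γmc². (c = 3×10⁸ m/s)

γ = 1/√(1 - 0.927²) = 2.666
mc² = 9.13 × (3×10⁸)² = 8.217×10¹⁷ J
E = γmc² = 2.666 × 8.217×10¹⁷ = 2.191×10¹⁸ J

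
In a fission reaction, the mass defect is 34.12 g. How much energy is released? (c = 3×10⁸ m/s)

Convert mass defect: Δm = 34.12 g = 0.03412 kg
E = Δm·c² = 0.03412 × (3×10⁸)²
= 0.03412 × 9×10¹⁶ = 3.071×10¹⁵ J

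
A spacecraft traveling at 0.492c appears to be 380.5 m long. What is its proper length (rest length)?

Contracted length L = 380.5 m
γ = 1/√(1 - 0.492²) = 1.14864
L₀ = γL = 1.14864 × 380.5 = 437.1 m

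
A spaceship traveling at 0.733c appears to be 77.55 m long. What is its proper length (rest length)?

Contracted length L = 77.55 m
γ = 1/√(1 - 0.733²) = 1.470
L₀ = γL = 1.470 × 77.55 = 114.0 m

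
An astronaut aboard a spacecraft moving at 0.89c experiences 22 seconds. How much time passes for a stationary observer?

Proper time Δt₀ = 22 seconds
γ = 1/√(1 - 0.89²) = 2.193
Δt = γΔt₀ = 2.193 × 22 = 48.25 seconds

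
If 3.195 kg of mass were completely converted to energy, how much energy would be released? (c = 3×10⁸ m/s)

Using E = mc²:
c² = (3×10⁸)² = 9×10¹⁶ m²/s²
E = 3.195 × 9×10¹⁶ = 2.876×10¹⁷ J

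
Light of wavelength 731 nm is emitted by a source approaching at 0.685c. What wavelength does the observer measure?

β = 0.685
Wavelength Doppler factor = √(0.315/1.685) = √(0.18694) = 0.4324
λ_obs = 731 × 0.4324 = 316.1 nm (blueshift)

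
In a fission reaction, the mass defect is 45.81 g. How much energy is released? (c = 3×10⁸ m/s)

Convert mass defect: Δm = 45.81 g = 0.04581 kg
E = Δm·c² = 0.04581 × (3×10⁸)²
= 0.04581 × 9×10¹⁶ = 4.123×10¹⁵ J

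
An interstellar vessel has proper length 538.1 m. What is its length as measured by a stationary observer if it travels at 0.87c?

Proper length L₀ = 538.1 m
γ = 1/√(1 - 0.87²) = 2.028
L = L₀/γ = 538.1/2.028 = 265.3 m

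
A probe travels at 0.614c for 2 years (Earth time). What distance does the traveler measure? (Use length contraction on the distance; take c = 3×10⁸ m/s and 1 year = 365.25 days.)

Earth distance: d = v × t = 0.614c × 2 yr = 1.16258×10¹⁶ m
γ = 1.26694
d' = d/γ = 1.16258×10¹⁶/1.26694 = 9.176×10¹⁵ m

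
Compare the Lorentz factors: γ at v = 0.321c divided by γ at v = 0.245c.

γ₁ = 1/√(1 - 0.321²) = 1.056
γ₂ = 1/√(1 - 0.245²) = 1.031
γ₁/γ₂ = 1.056/1.031 = 1.024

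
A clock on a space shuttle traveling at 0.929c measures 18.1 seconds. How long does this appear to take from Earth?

Proper time Δt₀ = 18.1 seconds
γ = 1/√(1 - 0.929²) = 2.702
Δt = γΔt₀ = 2.702 × 18.1 = 48.91 seconds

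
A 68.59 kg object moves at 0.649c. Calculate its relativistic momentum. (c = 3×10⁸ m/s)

γ = 1/√(1 - 0.649²) = 1.314
v = 0.649 × 3×10⁸ = 1.947×10⁸ m/s
p = γmv = 1.314 × 68.59 × 1.947×10⁸ = 1.755×10¹⁰ kg·m/s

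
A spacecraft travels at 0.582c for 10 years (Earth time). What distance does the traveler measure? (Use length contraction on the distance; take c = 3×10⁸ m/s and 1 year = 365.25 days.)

Earth distance: d = v × t = 0.582c × 10 yr = 5.5100×10¹⁶ m
γ = 1.2297
d' = d/γ = 5.5100×10¹⁶/1.2297 = 4.481×10¹⁶ m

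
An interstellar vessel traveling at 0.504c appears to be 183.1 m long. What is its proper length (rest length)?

Contracted length L = 183.1 m
γ = 1/√(1 - 0.504²) = 1.158
L₀ = γL = 1.158 × 183.1 = 212.0 m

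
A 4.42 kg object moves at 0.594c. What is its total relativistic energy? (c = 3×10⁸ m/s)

γ = 1/√(1 - 0.594²) = 1.243
mc² = 4.42 × (3×10⁸)² = 3.978×10¹⁷ J
E = γmc² = 1.243 × 3.978×10¹⁷ = 4.945×10¹⁷ J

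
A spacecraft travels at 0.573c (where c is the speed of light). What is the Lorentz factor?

v/c = 0.573, so (v/c)² = 0.328329
1 - (v/c)² = 0.671671
γ = 1/√(0.671671) = 1.220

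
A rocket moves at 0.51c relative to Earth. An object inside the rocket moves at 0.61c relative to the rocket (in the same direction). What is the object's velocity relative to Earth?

u = (u' + v)/(1 + u'v/c²)
Numerator: 0.61 + 0.51 = 1.12
Denominator: 1 + 0.3111 = 1.3111
u = 1.12/1.3111 = 0.8542c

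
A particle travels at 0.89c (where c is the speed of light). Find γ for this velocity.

v/c = 0.89, so (v/c)² = 0.7921
1 - (v/c)² = 0.2079
γ = 1/√(0.2079) = 2.193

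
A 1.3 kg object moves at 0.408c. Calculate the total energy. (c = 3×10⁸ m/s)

γ = 1/√(1 - 0.408²) = 1.0953
mc² = 1.3 × (3×10⁸)² = 1.170×10¹⁷ J
E = γmc² = 1.0953 × 1.170×10¹⁷ = 1.282×10¹⁷ J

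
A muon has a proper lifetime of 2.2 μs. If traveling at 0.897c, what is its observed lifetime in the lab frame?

Proper lifetime τ₀ = 2.2 μs
γ = 1/√(1 - 0.897²) = 2.2623
τ = γτ₀ = 2.2623 × 2.2 μs = 4.977 μs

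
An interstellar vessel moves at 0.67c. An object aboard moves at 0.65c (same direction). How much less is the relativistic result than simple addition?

Classical: u' + v = 0.65 + 0.67 = 1.32c
Relativistic: u = (0.65 + 0.67)/(1 + 0.4355) = 1.32/1.4355 = 0.9195c
Difference: 1.32 - 0.9195 = 0.4005c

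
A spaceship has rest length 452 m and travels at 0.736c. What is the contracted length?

Proper length L₀ = 452 m
γ = 1/√(1 - 0.736²) = 1.477
L = L₀/γ = 452/1.477 = 306.0 m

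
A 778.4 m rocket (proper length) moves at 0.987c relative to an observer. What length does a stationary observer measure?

Proper length L₀ = 778.4 m
γ = 1/√(1 - 0.987²) = 6.222
L = L₀/γ = 778.4/6.222 = 125.1 m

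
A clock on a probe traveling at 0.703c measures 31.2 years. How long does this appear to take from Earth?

Proper time Δt₀ = 31.2 years
γ = 1/√(1 - 0.703²) = 1.406
Δt = γΔt₀ = 1.406 × 31.2 = 43.87 years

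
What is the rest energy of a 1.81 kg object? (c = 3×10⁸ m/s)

c² = (3×10⁸)² = 9.000×10¹⁶ m²/s²
E₀ = mc² = 1.81 × 9.000×10¹⁶ = 1.629×10¹⁷ J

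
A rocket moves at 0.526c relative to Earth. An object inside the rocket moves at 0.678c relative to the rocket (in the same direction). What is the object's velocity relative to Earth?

u = (u' + v)/(1 + u'v/c²)
Numerator: 0.678 + 0.526 = 1.204
Denominator: 1 + 0.356628 = 1.356628
u = 1.204/1.356628 = 0.8875c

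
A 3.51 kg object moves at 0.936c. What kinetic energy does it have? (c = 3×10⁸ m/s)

γ = 1/√(1 - 0.936²) = 2.8409
γ - 1 = 1.8409
KE = (γ-1)mc² = 1.8409 × 3.51 × (3×10⁸)² = 5.815×10¹⁷ J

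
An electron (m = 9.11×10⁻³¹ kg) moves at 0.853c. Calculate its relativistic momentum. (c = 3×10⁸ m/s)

γ = 1/√(1 - 0.853²) = 1.916
v = 0.853 × 3×10⁸ = 2.559×10⁸ m/s
p = γmv = 1.916 × 9.11×10⁻³¹ × 2.559×10⁸ = 4.467×10⁻²² kg·m/s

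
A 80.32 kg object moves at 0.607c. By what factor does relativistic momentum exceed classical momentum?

p_rel = γmv, p_class = mv
Ratio = γ = 1/√(1 - 0.607²) = 1.258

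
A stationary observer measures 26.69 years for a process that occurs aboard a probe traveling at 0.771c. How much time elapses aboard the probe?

Dilated time Δt = 26.69 years
γ = 1/√(1 - 0.771²) = 1.570
Δt₀ = Δt/γ = 26.69/1.570 = 17.00 years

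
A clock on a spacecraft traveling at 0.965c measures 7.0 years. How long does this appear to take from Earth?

Proper time Δt₀ = 7.0 years
γ = 1/√(1 - 0.965²) = 3.813
Δt = γΔt₀ = 3.813 × 7.0 = 26.69 years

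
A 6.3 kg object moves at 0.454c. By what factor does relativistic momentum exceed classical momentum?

p_rel = γmv, p_class = mv
Ratio = γ = 1/√(1 - 0.454²) = 1.122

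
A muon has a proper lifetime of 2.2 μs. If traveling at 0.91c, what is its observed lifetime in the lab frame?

Proper lifetime τ₀ = 2.2 μs
γ = 1/√(1 - 0.91²) = 2.412
τ = γτ₀ = 2.412 × 2.2 μs = 5.306 μs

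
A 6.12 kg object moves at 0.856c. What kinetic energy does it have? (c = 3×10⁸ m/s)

γ = 1/√(1 - 0.856²) = 1.9343
γ - 1 = 0.9343
KE = (γ-1)mc² = 0.9343 × 6.12 × (3×10⁸)² = 5.146×10¹⁷ J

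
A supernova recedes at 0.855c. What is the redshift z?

β = 0.855
(1+β)/(1-β) = 1.855/0.145 = 12.793
√(12.793) = 3.577
z = 3.577 - 1 = 2.577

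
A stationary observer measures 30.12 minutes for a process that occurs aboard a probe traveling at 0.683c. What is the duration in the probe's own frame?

Dilated time Δt = 30.12 minutes
γ = 1/√(1 - 0.683²) = 1.369
Δt₀ = Δt/γ = 30.12/1.369 = 22.00 minutes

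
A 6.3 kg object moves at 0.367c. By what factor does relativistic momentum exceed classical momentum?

p_rel = γmv, p_class = mv
Ratio = γ = 1/√(1 - 0.367²) = 1.075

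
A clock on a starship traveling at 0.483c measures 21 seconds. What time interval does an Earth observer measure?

Proper time Δt₀ = 21 seconds
γ = 1/√(1 - 0.483²) = 1.142
Δt = γΔt₀ = 1.142 × 21 = 23.98 seconds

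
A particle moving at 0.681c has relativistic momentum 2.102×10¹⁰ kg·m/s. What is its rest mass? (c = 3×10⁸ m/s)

γ = 1/√(1 - 0.681²) = 1.3656
v = 0.681 × 3×10⁸ = 2.043×10⁸ m/s
m = p/(γv) = 2.102×10¹⁰/(1.3656 × 2.043×10⁸) = 75.34 kg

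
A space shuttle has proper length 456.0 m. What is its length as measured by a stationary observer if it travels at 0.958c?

Proper length L₀ = 456.0 m
γ = 1/√(1 - 0.958²) = 3.487
L = L₀/γ = 456.0/3.487 = 130.8 m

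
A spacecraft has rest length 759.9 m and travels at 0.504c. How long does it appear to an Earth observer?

Proper length L₀ = 759.9 m
γ = 1/√(1 - 0.504²) = 1.1578
L = L₀/γ = 759.9/1.1578 = 656.3 m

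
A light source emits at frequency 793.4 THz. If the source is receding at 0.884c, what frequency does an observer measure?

β = v/c = 0.884
(1-β)/(1+β) = 0.116/1.884 = 0.061571
Doppler factor = √(0.061571) = 0.24814
f_obs = 793.4 × 0.24814 = 196.9 THz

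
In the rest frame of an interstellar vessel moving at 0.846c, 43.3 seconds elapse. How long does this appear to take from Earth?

Proper time Δt₀ = 43.3 seconds
γ = 1/√(1 - 0.846²) = 1.8755
Δt = γΔt₀ = 1.8755 × 43.3 = 81.21 seconds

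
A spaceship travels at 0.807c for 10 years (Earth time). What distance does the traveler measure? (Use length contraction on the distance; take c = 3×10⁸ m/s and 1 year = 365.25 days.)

Earth distance: d = v × t = 0.807c × 10 yr = 7.6401×10¹⁶ m
γ = 1.6933
d' = d/γ = 7.6401×10¹⁶/1.6933 = 4.512×10¹⁶ m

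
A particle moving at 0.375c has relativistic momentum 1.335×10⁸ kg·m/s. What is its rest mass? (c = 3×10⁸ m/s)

γ = 1/√(1 - 0.375²) = 1.079
v = 0.375 × 3×10⁸ = 1.125×10⁸ m/s
m = p/(γv) = 1.335×10⁸/(1.079 × 1.125×10⁸) = 1.100 kg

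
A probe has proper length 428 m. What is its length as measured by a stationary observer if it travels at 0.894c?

Proper length L₀ = 428 m
γ = 1/√(1 - 0.894²) = 2.232
L = L₀/γ = 428/2.232 = 191.8 m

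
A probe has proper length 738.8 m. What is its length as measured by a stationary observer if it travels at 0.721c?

Proper length L₀ = 738.8 m
γ = 1/√(1 - 0.721²) = 1.44314
L = L₀/γ = 738.8/1.44314 = 511.9 m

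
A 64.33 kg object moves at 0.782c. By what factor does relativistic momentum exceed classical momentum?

p_rel = γmv, p_class = mv
Ratio = γ = 1/√(1 - 0.782²) = 1.604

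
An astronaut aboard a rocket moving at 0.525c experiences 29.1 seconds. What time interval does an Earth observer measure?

Proper time Δt₀ = 29.1 seconds
γ = 1/√(1 - 0.525²) = 1.175
Δt = γΔt₀ = 1.175 × 29.1 = 34.19 seconds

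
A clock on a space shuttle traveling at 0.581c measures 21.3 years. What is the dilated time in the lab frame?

Proper time Δt₀ = 21.3 years
γ = 1/√(1 - 0.581²) = 1.2286
Δt = γΔt₀ = 1.2286 × 21.3 = 26.17 years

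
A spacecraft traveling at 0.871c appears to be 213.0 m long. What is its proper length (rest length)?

Contracted length L = 213.0 m
γ = 1/√(1 - 0.871²) = 2.0355
L₀ = γL = 2.0355 × 213.0 = 433.6 m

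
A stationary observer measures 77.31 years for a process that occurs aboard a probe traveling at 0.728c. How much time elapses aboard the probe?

Dilated time Δt = 77.31 years
γ = 1/√(1 - 0.728²) = 1.4586
Δt₀ = Δt/γ = 77.31/1.4586 = 53.00 years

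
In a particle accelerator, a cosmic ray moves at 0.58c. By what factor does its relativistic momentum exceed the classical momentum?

p_rel = γmv, p_class = mv
Ratio = γ = 1/√(1 - 0.58²)
= 1/√(0.6636) = 1.228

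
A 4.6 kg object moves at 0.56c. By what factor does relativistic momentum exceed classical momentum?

p_rel = γmv, p_class = mv
Ratio = γ = 1/√(1 - 0.56²) = 1.207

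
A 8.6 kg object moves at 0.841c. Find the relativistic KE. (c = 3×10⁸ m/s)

γ = 1/√(1 - 0.841²) = 1.8483
γ - 1 = 0.8483
KE = (γ-1)mc² = 0.8483 × 8.6 × (3×10⁸)² = 6.566×10¹⁷ J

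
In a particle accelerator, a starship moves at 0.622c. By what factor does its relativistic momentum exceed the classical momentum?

p_rel = γmv, p_class = mv
Ratio = γ = 1/√(1 - 0.622²)
= 1/√(0.613116) = 1.277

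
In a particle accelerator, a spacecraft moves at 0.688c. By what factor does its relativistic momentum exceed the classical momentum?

p_rel = γmv, p_class = mv
Ratio = γ = 1/√(1 - 0.688²)
= 1/√(0.526656) = 1.378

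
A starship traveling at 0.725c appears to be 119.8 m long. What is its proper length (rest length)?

Contracted length L = 119.8 m
γ = 1/√(1 - 0.725²) = 1.452
L₀ = γL = 1.452 × 119.8 = 173.9 m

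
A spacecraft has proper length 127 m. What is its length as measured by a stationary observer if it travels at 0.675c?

Proper length L₀ = 127 m
γ = 1/√(1 - 0.675²) = 1.35535
L = L₀/γ = 127/1.35535 = 93.70 m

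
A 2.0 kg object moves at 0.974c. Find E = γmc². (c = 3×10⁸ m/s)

γ = 1/√(1 - 0.974²) = 4.414
mc² = 2.0 × (3×10⁸)² = 1.800×10¹⁷ J
E = γmc² = 4.414 × 1.800×10¹⁷ = 7.945×10¹⁷ J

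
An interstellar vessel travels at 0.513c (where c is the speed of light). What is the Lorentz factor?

v/c = 0.513, so (v/c)² = 0.263169
1 - (v/c)² = 0.736831
γ = 1/√(0.736831) = 1.165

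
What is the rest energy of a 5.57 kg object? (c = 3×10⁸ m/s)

c² = (3×10⁸)² = 9.000×10¹⁶ m²/s²
E₀ = mc² = 5.57 × 9.000×10¹⁶ = 5.013×10¹⁷ J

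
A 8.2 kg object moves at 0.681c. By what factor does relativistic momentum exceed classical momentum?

p_rel = γmv, p_class = mv
Ratio = γ = 1/√(1 - 0.681²) = 1.366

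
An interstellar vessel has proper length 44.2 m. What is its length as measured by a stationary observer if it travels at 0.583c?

Proper length L₀ = 44.2 m
γ = 1/√(1 - 0.583²) = 1.231
L = L₀/γ = 44.2/1.231 = 35.91 m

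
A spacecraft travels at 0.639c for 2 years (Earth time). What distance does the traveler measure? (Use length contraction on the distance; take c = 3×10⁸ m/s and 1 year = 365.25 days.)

Earth distance: d = v × t = 0.639c × 2 yr = 1.2099×10¹⁶ m
γ = 1.3000
d' = d/γ = 1.2099×10¹⁶/1.3000 = 9.307×10¹⁵ m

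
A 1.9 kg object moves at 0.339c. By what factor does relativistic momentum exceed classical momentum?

p_rel = γmv, p_class = mv
Ratio = γ = 1/√(1 - 0.339²) = 1.063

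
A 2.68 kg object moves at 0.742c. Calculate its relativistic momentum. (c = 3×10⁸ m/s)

γ = 1/√(1 - 0.742²) = 1.49165
v = 0.742 × 3×10⁸ = 2.226×10⁸ m/s
p = γmv = 1.49165 × 2.68 × 2.226×10⁸ = 8.899×10⁸ kg·m/s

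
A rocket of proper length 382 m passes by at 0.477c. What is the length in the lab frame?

Proper length L₀ = 382 m
γ = 1/√(1 - 0.477²) = 1.138
L = L₀/γ = 382/1.138 = 335.7 m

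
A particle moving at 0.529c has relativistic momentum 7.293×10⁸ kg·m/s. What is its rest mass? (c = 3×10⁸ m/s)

γ = 1/√(1 - 0.529²) = 1.1784
v = 0.529 × 3×10⁸ = 1.587×10⁸ m/s
m = p/(γv) = 7.293×10⁸/(1.1784 × 1.587×10⁸) = 3.900 kg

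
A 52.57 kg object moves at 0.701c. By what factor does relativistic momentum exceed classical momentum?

p_rel = γmv, p_class = mv
Ratio = γ = 1/√(1 - 0.701²) = 1.402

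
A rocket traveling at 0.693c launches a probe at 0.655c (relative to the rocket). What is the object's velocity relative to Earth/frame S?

u = (u' + v)/(1 + u'v/c²)
Numerator: 0.655 + 0.693 = 1.348
Denominator: 1 + 0.453915 = 1.453915
u = 1.348/1.453915 = 0.9272c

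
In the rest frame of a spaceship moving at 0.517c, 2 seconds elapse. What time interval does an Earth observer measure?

Proper time Δt₀ = 2 seconds
γ = 1/√(1 - 0.517²) = 1.168
Δt = γΔt₀ = 1.168 × 2 = 2.336 seconds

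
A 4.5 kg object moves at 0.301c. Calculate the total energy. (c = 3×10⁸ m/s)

γ = 1/√(1 - 0.301²) = 1.0486
mc² = 4.5 × (3×10⁸)² = 4.050×10¹⁷ J
E = γmc² = 1.0486 × 4.050×10¹⁷ = 4.247×10¹⁷ J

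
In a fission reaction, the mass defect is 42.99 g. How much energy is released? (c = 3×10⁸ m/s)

Convert mass defect: Δm = 42.99 g = 0.04299 kg
E = Δm·c² = 0.04299 × (3×10⁸)²
= 0.04299 × 9×10¹⁶ = 3.869×10¹⁵ J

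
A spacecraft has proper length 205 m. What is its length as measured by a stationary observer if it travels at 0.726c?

Proper length L₀ = 205 m
γ = 1/√(1 - 0.726²) = 1.454
L = L₀/γ = 205/1.454 = 141.0 m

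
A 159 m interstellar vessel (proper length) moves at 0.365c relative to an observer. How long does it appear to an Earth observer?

Proper length L₀ = 159 m
γ = 1/√(1 - 0.365²) = 1.074
L = L₀/γ = 159/1.074 = 148.0 m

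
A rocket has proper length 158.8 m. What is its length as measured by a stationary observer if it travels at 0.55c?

Proper length L₀ = 158.8 m
γ = 1/√(1 - 0.55²) = 1.1974
L = L₀/γ = 158.8/1.1974 = 132.6 m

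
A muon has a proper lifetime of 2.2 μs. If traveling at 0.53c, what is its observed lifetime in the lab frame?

Proper lifetime τ₀ = 2.2 μs
γ = 1/√(1 - 0.53²) = 1.179
τ = γτ₀ = 1.179 × 2.2 μs = 2.594 μs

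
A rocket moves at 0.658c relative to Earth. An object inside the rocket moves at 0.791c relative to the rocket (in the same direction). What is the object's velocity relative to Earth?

u = (u' + v)/(1 + u'v/c²)
Numerator: 0.791 + 0.658 = 1.449
Denominator: 1 + 0.520478 = 1.520478
u = 1.449/1.520478 = 0.9530c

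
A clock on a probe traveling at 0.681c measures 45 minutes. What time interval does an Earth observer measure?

Proper time Δt₀ = 45 minutes
γ = 1/√(1 - 0.681²) = 1.3656
Δt = γΔt₀ = 1.3656 × 45 = 61.45 minutes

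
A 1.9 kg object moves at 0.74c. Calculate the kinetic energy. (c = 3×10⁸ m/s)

γ = 1/√(1 - 0.74²) = 1.48675
γ - 1 = 0.48675
KE = (γ-1)mc² = 0.48675 × 1.9 × (3×10⁸)² = 8.323×10¹⁶ J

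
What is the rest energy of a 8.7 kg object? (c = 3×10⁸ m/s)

c² = (3×10⁸)² = 9.000×10¹⁶ m²/s²
E₀ = mc² = 8.7 × 9.000×10¹⁶ = 7.830×10¹⁷ J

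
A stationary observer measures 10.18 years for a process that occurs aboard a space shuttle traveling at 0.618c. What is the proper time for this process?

Dilated time Δt = 10.18 years
γ = 1/√(1 - 0.618²) = 1.272
Δt₀ = Δt/γ = 10.18/1.272 = 8.003 years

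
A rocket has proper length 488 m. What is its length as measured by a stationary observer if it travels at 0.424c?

Proper length L₀ = 488 m
γ = 1/√(1 - 0.424²) = 1.104
L = L₀/γ = 488/1.104 = 442.0 m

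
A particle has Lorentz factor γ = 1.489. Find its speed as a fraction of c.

From γ = 1/√(1 - v²/c²):
1/γ² = 1/1.489² = 0.4510
v²/c² = 1 - 0.4510 = 0.5490
v/c = √(0.5490) = 0.7409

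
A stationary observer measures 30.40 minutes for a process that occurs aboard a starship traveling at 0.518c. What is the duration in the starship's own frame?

Dilated time Δt = 30.40 minutes
γ = 1/√(1 - 0.518²) = 1.1691
Δt₀ = Δt/γ = 30.40/1.1691 = 26.00 minutes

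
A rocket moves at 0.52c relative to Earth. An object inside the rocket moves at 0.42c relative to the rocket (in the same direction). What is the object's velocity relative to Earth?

u = (u' + v)/(1 + u'v/c²)
Numerator: 0.42 + 0.52 = 0.94
Denominator: 1 + 0.2184 = 1.2184
u = 0.94/1.2184 = 0.7715c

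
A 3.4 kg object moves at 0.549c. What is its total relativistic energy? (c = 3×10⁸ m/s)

γ = 1/√(1 - 0.549²) = 1.1964
mc² = 3.4 × (3×10⁸)² = 3.060×10¹⁷ J
E = γmc² = 1.1964 × 3.060×10¹⁷ = 3.661×10¹⁷ J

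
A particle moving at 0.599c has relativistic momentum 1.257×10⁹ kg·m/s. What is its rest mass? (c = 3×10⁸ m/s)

γ = 1/√(1 - 0.599²) = 1.2488
v = 0.599 × 3×10⁸ = 1.797×10⁸ m/s
m = p/(γv) = 1.257×10⁹/(1.2488 × 1.797×10⁸) = 5.601 kg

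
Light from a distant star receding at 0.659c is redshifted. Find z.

β = 0.659
(1+β)/(1-β) = 1.659/0.341 = 4.865
√(4.865) = 2.206
z = 2.206 - 1 = 1.206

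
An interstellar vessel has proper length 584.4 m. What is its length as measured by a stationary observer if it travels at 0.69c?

Proper length L₀ = 584.4 m
γ = 1/√(1 - 0.69²) = 1.3816
L = L₀/γ = 584.4/1.3816 = 423.0 m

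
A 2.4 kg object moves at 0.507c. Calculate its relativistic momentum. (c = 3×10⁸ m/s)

γ = 1/√(1 - 0.507²) = 1.1602
v = 0.507 × 3×10⁸ = 1.521×10⁸ m/s
p = γmv = 1.1602 × 2.4 × 1.521×10⁸ = 4.235×10⁸ kg·m/s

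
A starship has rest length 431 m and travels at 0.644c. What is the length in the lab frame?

Proper length L₀ = 431 m
γ = 1/√(1 - 0.644²) = 1.3071
L = L₀/γ = 431/1.3071 = 329.7 m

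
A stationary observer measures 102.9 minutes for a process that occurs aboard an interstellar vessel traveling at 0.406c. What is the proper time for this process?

Dilated time Δt = 102.9 minutes
γ = 1/√(1 - 0.406²) = 1.0942
Δt₀ = Δt/γ = 102.9/1.0942 = 94.04 minutes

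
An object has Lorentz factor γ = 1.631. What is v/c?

From γ = 1/√(1 - v²/c²):
1/γ² = 1/1.631² = 0.3759
v²/c² = 1 - 0.3759 = 0.6241
v/c = √(0.6241) = 0.7900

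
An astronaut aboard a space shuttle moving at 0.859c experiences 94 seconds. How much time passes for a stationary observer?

Proper time Δt₀ = 94 seconds
γ = 1/√(1 - 0.859²) = 1.953
Δt = γΔt₀ = 1.953 × 94 = 183.6 seconds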